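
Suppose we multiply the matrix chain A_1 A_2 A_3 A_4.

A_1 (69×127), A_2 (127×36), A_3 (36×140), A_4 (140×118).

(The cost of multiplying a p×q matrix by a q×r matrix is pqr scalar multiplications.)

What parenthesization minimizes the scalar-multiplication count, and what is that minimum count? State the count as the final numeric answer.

Adjacent pairs: A_1A_2 = 69·127·36 = 315468; A_2A_3 = 127·36·140 = 640080; A_3A_4 = 36·140·118 = 594720.
Length 3: A_1..A_3: k=1: 0+640080+69·127·140=1866900; k=2: 315468+0+69·36·140=663228 → min 663228 | A_2..A_4: k=2: 0+594720+127·36·118=1134216; k=3: 640080+0+127·140·118=2738120 → min 1134216.
Length 4: A_1..A_4: k=1: 0+1134216+69·127·118=2168250; k=2: 315468+594720+69·36·118=1203300; k=3: 663228+0+69·140·118=1803108 → min 1203300.
Optimal parenthesization: ((A_1 A_2) (A_3 A_4)) with cost 1203300.

1203300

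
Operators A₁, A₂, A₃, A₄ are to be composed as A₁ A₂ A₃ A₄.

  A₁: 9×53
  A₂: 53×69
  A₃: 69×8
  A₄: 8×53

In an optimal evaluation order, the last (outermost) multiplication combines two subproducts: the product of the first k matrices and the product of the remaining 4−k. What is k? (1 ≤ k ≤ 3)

3

Adjacent pairs: A₁A₂ = 9·53·69 = 32913; A₂A₃ = 53·69·8 = 29256; A₃A₄ = 69·8·53 = 29256.
Length 3: A₁..A₃: k=1: 0+29256+9·53·8=33072; k=2: 32913+0+9·69·8=37881 → min 33072 | A₂..A₄: k=2: 0+29256+53·69·53=223077; k=3: 29256+0+53·8·53=51728 → min 51728.
Top-level splits: k=1: (A₁..A₁)·(A₂..A₄) → 0+51728+9·53·53 = 77009; k=2: (A₁..A₂)·(A₃..A₄) → 32913+29256+9·69·53 = 95082; k=3: (A₁..A₃)·(A₄..A₄) → 33072+0+9·8·53 = 36888.
Best split is after A₃, i.e. k = 3.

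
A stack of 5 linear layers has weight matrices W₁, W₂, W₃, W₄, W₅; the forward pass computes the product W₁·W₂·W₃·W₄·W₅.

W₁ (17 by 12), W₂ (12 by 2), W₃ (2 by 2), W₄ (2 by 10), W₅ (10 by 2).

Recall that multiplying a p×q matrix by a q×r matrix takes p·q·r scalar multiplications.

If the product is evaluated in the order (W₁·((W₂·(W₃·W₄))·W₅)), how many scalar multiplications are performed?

928

(W₃·W₄): 2×2 by 2×10 → 2×10, cost 2·2·10 = 40
(W₂·(W₃·W₄)): 12×2 by 2×10 → 12×10, cost 12·2·10 = 240; cumulative 280
((W₂·(W₃·W₄))·W₅): 12×10 by 10×2 → 12×2, cost 12·10·2 = 240; cumulative 520
(W₁·((W₂·(W₃·W₄))·W₅)): 17×12 by 12×2 → 17×2, cost 17·12·2 = 408; cumulative 928
Total: 928 scalar multiplications.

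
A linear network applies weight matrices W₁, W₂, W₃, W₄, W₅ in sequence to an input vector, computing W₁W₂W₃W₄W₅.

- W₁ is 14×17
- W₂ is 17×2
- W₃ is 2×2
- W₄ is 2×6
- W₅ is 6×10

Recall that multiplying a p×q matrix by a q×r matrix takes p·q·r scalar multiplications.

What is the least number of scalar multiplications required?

Adjacent pairs: W₁W₂ = 14·17·2 = 476; W₂W₃ = 17·2·2 = 68; W₃W₄ = 2·2·6 = 24; W₄W₅ = 2·6·10 = 120.
Length 3: W₁..W₃: k=1: 0+68+14·17·2=544; k=2: 476+0+14·2·2=532 → min 532 | W₂..W₄: k=2: 0+24+17·2·6=228; k=3: 68+0+17·2·6=272 → min 228 | W₃..W₅: k=3: 0+120+2·2·10=160; k=4: 24+0+2·6·10=144 → min 144.
Length 4: W₁..W₄: k=1: 0+228+14·17·6=1656; k=2: 476+24+14·2·6=668; k=3: 532+0+14·2·6=700 → min 668 | W₂..W₅: k=2: 0+144+17·2·10=484; k=3: 68+120+17·2·10=528; k=4: 228+0+17·6·10=1248 → min 484.
Length 5: W₁..W₅: k=1: 0+484+14·17·10=2864; k=2: 476+144+14·2·10=900; k=3: 532+120+14·2·10=932; k=4: 668+0+14·6·10=1508 → min 900.
Optimal order: ((W₁W₂)((W₃W₄)W₅)) with cost 900.

900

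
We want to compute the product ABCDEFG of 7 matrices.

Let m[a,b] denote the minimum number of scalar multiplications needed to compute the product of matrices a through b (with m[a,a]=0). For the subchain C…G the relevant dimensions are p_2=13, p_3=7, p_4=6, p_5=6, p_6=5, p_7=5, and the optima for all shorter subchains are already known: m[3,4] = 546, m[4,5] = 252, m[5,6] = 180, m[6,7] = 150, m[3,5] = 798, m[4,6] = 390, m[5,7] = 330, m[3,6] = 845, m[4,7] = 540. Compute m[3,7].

995

m[3,7] = min over k∈[3,6] of m[3,k]+m[k+1,7]+p_{2}·p_k·p_{7}.
k=3: 0 + 540 + 13·7·5 = 995; k=4: 546 + 330 + 13·6·5 = 1266; k=5: 798 + 150 + 13·6·5 = 1338; k=6: 845 + 0 + 13·5·5 = 1170.
Minimum: 995 at k=3.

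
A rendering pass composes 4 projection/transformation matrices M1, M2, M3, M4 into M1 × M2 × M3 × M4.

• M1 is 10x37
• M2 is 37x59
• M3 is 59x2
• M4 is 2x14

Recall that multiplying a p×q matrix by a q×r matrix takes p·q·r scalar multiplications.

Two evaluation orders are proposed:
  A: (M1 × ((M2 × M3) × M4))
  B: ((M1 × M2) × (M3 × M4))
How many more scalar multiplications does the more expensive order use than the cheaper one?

21160

Order A = (M1 × ((M2 × M3) × M4)): (M2 × M3): 37×59 by 59×2 → 37×2, cost 37·59·2 = 4366; ((M2 × M3) × M4): 37×2 by 2×14 → 37×14, cost 37·2·14 = 1036; cumulative 5402; (M1 × ((M2 × M3) × M4)): 10×37 by 37×14 → 10×14, cost 10·37·14 = 5180; cumulative 10582. Total 10582.
Order B = ((M1 × M2) × (M3 × M4)): (M1 × M2): 10×37 by 37×59 → 10×59, cost 10·37·59 = 21830; (M3 × M4): 59×2 by 2×14 → 59×14, cost 59·2·14 = 1652; ((M1 × M2) × (M3 × M4)): 10×59 by 59×14 → 10×14, cost 10·59·14 = 8260; cumulative 31742. Total 31742.
Difference: |10582 − 31742| = 21160.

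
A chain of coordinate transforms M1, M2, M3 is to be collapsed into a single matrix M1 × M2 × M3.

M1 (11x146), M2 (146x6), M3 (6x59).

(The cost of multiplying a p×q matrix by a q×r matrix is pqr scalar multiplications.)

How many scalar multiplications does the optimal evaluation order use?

Order (M1 × (M2 × M3)): (M2 × M3): 146×6 by 6×59 → 146×59, cost 146·6·59 = 51684; (M1 × (M2 × M3)): 11×146 by 146×59 → 11×59, cost 11·146·59 = 94754; cumulative 146438. Total 146438.
Order ((M1 × M2) × M3): (M1 × M2): 11×146 by 146×6 → 11×6, cost 11·146·6 = 9636; ((M1 × M2) × M3): 11×6 by 6×59 → 11×59, cost 11·6·59 = 3894; cumulative 13530. Total 13530.
Minimum: 13530.

13530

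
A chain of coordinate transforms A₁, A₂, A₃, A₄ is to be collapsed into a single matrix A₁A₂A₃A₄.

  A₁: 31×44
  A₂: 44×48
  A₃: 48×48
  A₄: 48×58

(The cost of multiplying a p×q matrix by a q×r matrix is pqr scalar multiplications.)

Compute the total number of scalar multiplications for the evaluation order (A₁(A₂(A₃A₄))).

(A₃A₄): 48×48 by 48×58 → 48×58, cost 48·48·58 = 133632
(A₂(A₃A₄)): 44×48 by 48×58 → 44×58, cost 44·48·58 = 122496; cumulative 256128
(A₁(A₂(A₃A₄))): 31×44 by 44×58 → 31×58, cost 31·44·58 = 79112; cumulative 335240
Total: 335240 scalar multiplications.

335240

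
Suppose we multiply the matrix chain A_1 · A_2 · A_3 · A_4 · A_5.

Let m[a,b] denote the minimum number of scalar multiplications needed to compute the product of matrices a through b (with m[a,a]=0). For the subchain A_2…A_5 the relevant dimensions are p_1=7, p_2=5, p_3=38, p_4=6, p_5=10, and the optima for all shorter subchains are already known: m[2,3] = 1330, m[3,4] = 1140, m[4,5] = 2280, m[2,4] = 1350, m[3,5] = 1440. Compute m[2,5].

m[2,5] = min over k∈[2,4] of m[2,k]+m[k+1,5]+p_{1}·p_k·p_{5}.
k=2: 0 + 1440 + 7·5·10 = 1790; k=3: 1330 + 2280 + 7·38·10 = 6270; k=4: 1350 + 0 + 7·6·10 = 1770.
Minimum: 1770 at k=4.

1770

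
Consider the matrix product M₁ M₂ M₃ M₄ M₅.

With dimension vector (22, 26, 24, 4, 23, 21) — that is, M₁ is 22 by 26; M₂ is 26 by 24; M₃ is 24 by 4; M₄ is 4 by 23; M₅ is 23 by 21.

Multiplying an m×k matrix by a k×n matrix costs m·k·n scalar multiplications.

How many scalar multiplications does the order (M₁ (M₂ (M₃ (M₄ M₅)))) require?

(M₄ M₅): 4×23 by 23×21 → 4×21, cost 4·23·21 = 1932
(M₃ (M₄ M₅)): 24×4 by 4×21 → 24×21, cost 24·4·21 = 2016; cumulative 3948
(M₂ (M₃ (M₄ M₅))): 26×24 by 24×21 → 26×21, cost 26·24·21 = 13104; cumulative 17052
(M₁ (M₂ (M₃ (M₄ M₅)))): 22×26 by 26×21 → 22×21, cost 22·26·21 = 12012; cumulative 29064
Total: 29064 scalar multiplications.

29064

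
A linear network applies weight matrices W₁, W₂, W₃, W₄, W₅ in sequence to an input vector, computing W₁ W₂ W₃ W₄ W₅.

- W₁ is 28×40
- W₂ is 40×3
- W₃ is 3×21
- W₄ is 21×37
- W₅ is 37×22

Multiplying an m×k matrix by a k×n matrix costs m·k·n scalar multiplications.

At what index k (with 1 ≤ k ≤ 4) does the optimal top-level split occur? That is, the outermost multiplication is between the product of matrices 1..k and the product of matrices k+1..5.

2

Adjacent pairs: W₁W₂ = 28·40·3 = 3360; W₂W₃ = 40·3·21 = 2520; W₃W₄ = 3·21·37 = 2331; W₄W₅ = 21·37·22 = 17094.
Length 3: W₁..W₃: k=1: 0+2520+28·40·21=26040; k=2: 3360+0+28·3·21=5124 → min 5124 | W₂..W₄: k=2: 0+2331+40·3·37=6771; k=3: 2520+0+40·21·37=33600 → min 6771 | W₃..W₅: k=3: 0+17094+3·21·22=18480; k=4: 2331+0+3·37·22=4773 → min 4773.
Length 4: W₁..W₄: k=1: 0+6771+28·40·37=48211; k=2: 3360+2331+28·3·37=8799; k=3: 5124+0+28·21·37=26880 → min 8799 | W₂..W₅: k=2: 0+4773+40·3·22=7413; k=3: 2520+17094+40·21·22=38094; k=4: 6771+0+40·37·22=39331 → min 7413.
Top-level splits: k=1: (W₁..W₁)·(W₂..W₅) → 0+7413+28·40·22 = 32053; k=2: (W₁..W₂)·(W₃..W₅) → 3360+4773+28·3·22 = 9981; k=3: (W₁..W₃)·(W₄..W₅) → 5124+17094+28·21·22 = 35154; k=4: (W₁..W₄)·(W₅..W₅) → 8799+0+28·37·22 = 31591.
Best split is after W₂, i.e. k = 2.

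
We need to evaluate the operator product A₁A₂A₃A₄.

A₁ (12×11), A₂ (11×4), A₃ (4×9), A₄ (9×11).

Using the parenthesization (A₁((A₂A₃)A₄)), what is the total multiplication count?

(A₂A₃): 11×4 by 4×9 → 11×9, cost 11·4·9 = 396
((A₂A₃)A₄): 11×9 by 9×11 → 11×11, cost 11·9·11 = 1089; cumulative 1485
(A₁((A₂A₃)A₄)): 12×11 by 11×11 → 12×11, cost 12·11·11 = 1452; cumulative 2937
Total: 2937 scalar multiplications.

2937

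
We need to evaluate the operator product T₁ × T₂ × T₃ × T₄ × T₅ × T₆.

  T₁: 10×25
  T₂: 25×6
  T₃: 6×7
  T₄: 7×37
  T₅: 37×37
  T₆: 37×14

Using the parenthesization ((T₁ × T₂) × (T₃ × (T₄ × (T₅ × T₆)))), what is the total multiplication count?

25720

(T₁ × T₂): 10×25 by 25×6 → 10×6, cost 10·25·6 = 1500
(T₅ × T₆): 37×37 by 37×14 → 37×14, cost 37·37·14 = 19166
(T₄ × (T₅ × T₆)): 7×37 by 37×14 → 7×14, cost 7·37·14 = 3626; cumulative 22792
(T₃ × (T₄ × (T₅ × T₆))): 6×7 by 7×14 → 6×14, cost 6·7·14 = 588; cumulative 23380
((T₁ × T₂) × (T₃ × (T₄ × (T₅ × T₆)))): 10×6 by 6×14 → 10×14, cost 10·6·14 = 840; cumulative 25720
Total: 25720 scalar multiplications.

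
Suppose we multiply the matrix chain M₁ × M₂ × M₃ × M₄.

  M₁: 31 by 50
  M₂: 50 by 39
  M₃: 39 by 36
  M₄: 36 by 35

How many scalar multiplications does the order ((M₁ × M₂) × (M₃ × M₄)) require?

(M₁ × M₂): 31×50 by 50×39 → 31×39, cost 31·50·39 = 60450
(M₃ × M₄): 39×36 by 36×35 → 39×35, cost 39·36·35 = 49140
((M₁ × M₂) × (M₃ × M₄)): 31×39 by 39×35 → 31×35, cost 31·39·35 = 42315; cumulative 151905
Total: 151905 scalar multiplications.

151905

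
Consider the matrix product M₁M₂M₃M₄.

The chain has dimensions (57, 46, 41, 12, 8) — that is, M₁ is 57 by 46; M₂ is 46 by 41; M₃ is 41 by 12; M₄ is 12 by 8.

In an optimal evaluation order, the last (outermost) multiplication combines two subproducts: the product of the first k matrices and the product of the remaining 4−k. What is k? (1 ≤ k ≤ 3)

Adjacent pairs: M₁M₂ = 57·46·41 = 107502; M₂M₃ = 46·41·12 = 22632; M₃M₄ = 41·12·8 = 3936.
Length 3: M₁..M₃: k=1: 0+22632+57·46·12=54096; k=2: 107502+0+57·41·12=135546 → min 54096 | M₂..M₄: k=2: 0+3936+46·41·8=19024; k=3: 22632+0+46·12·8=27048 → min 19024.
Top-level splits: k=1: (M₁..M₁)·(M₂..M₄) → 0+19024+57·46·8 = 40000; k=2: (M₁..M₂)·(M₃..M₄) → 107502+3936+57·41·8 = 130134; k=3: (M₁..M₃)·(M₄..M₄) → 54096+0+57·12·8 = 59568.
Best split is after M₁, i.e. k = 1.

1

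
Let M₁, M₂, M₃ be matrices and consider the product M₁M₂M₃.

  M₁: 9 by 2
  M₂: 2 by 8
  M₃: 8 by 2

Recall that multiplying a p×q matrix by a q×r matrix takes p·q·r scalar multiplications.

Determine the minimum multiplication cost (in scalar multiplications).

68

Order (M₁(M₂M₃)): (M₂M₃): 2×8 by 8×2 → 2×2, cost 2·8·2 = 32; (M₁(M₂M₃)): 9×2 by 2×2 → 9×2, cost 9·2·2 = 36; cumulative 68. Total 68.
Order ((M₁M₂)M₃): (M₁M₂): 9×2 by 2×8 → 9×8, cost 9·2·8 = 144; ((M₁M₂)M₃): 9×8 by 8×2 → 9×2, cost 9·8·2 = 144; cumulative 288. Total 288.
Minimum: 68.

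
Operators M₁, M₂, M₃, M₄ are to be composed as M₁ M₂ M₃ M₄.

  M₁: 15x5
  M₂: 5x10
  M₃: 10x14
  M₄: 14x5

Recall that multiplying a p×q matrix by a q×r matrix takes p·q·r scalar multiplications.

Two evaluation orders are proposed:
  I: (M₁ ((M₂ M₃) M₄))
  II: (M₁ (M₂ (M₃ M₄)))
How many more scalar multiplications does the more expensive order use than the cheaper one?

100

Order I = (M₁ ((M₂ M₃) M₄)): (M₂ M₃): 5×10 by 10×14 → 5×14, cost 5·10·14 = 700; ((M₂ M₃) M₄): 5×14 by 14×5 → 5×5, cost 5·14·5 = 350; cumulative 1050; (M₁ ((M₂ M₃) M₄)): 15×5 by 5×5 → 15×5, cost 15·5·5 = 375; cumulative 1425. Total 1425.
Order II = (M₁ (M₂ (M₃ M₄))): (M₃ M₄): 10×14 by 14×5 → 10×5, cost 10·14·5 = 700; (M₂ (M₃ M₄)): 5×10 by 10×5 → 5×5, cost 5·10·5 = 250; cumulative 950; (M₁ (M₂ (M₃ M₄))): 15×5 by 5×5 → 15×5, cost 15·5·5 = 375; cumulative 1325. Total 1325.
Difference: |1425 − 1325| = 100.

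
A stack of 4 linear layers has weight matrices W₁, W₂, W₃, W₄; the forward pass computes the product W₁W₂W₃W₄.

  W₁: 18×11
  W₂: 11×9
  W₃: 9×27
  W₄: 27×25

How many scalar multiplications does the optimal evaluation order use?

11907

Adjacent pairs: W₁W₂ = 18·11·9 = 1782; W₂W₃ = 11·9·27 = 2673; W₃W₄ = 9·27·25 = 6075.
Length 3: W₁..W₃: k=1: 0+2673+18·11·27=8019; k=2: 1782+0+18·9·27=6156 → min 6156 | W₂..W₄: k=2: 0+6075+11·9·25=8550; k=3: 2673+0+11·27·25=10098 → min 8550.
Length 4: W₁..W₄: k=1: 0+8550+18·11·25=13500; k=2: 1782+6075+18·9·25=11907; k=3: 6156+0+18·27·25=18306 → min 11907.
Optimal order: ((W₁W₂)(W₃W₄)) with cost 11907.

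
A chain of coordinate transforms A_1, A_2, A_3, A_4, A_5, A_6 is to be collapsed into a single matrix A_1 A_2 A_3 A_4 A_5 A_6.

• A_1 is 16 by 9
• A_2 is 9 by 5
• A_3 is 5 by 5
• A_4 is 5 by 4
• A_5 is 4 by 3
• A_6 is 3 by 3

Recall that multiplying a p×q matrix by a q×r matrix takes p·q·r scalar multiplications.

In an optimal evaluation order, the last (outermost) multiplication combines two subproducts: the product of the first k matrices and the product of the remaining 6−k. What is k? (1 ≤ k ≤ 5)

Adjacent pairs: A_1A_2 = 16·9·5 = 720; A_2A_3 = 9·5·5 = 225; A_3A_4 = 5·5·4 = 100; A_4A_5 = 5·4·3 = 60; A_5A_6 = 4·3·3 = 36.
Length 3: A_1..A_3: k=1: 0+225+16·9·5=945; k=2: 720+0+16·5·5=1120 → min 945 | A_2..A_4: k=2: 0+100+9·5·4=280; k=3: 225+0+9·5·4=405 → min 280 | A_3..A_5: k=3: 0+60+5·5·3=135; k=4: 100+0+5·4·3=160 → min 135 | A_4..A_6: k=4: 0+36+5·4·3=96; k=5: 60+0+5·3·3=105 → min 96.
Length 4: A_1..A_4: k=1: 0+280+16·9·4=856; k=2: 720+100+16·5·4=1140; k=3: 945+0+16·5·4=1265 → min 856 | A_2..A_5: k=2: 0+135+9·5·3=270; k=3: 225+60+9·5·3=420; k=4: 280+0+9·4·3=388 → min 270 | A_3..A_6: k=3: 0+96+5·5·3=171; k=4: 100+36+5·4·3=196; k=5: 135+0+5·3·3=180 → min 171.
Length 5: A_1..A_5: k=1: 0+270+16·9·3=702; k=2: 720+135+16·5·3=1095; k=3: 945+60+16·5·3=1245; k=4: 856+0+16·4·3=1048 → min 702 | A_2..A_6: k=2: 0+171+9·5·3=306; k=3: 225+96+9·5·3=456; k=4: 280+36+9·4·3=424; k=5: 270+0+9·3·3=351 → min 306.
Top-level splits: k=1: (A_1..A_1)·(A_2..A_6) → 0+306+16·9·3 = 738; k=2: (A_1..A_2)·(A_3..A_6) → 720+171+16·5·3 = 1131; k=3: (A_1..A_3)·(A_4..A_6) → 945+96+16·5·3 = 1281; k=4: (A_1..A_4)·(A_5..A_6) → 856+36+16·4·3 = 1084; k=5: (A_1..A_5)·(A_6..A_6) → 702+0+16·3·3 = 846.
Best split is after A_1, i.e. k = 1.

1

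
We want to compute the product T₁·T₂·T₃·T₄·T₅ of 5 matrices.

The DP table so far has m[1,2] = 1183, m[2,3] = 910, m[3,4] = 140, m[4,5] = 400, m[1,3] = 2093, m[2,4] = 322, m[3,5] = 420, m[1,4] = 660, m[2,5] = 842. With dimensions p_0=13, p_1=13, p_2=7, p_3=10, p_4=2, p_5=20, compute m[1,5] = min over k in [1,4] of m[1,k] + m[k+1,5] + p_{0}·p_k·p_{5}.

m[1,5] = min over k∈[1,4] of m[1,k]+m[k+1,5]+p_{0}·p_k·p_{5}.
k=1: 0 + 842 + 13·13·20 = 4222; k=2: 1183 + 420 + 13·7·20 = 3423; k=3: 2093 + 400 + 13·10·20 = 5093; k=4: 660 + 0 + 13·2·20 = 1180.
Minimum: 1180 at k=4.

1180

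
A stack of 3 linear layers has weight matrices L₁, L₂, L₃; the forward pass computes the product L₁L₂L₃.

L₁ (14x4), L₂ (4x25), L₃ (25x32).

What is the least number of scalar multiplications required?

4992

Order (L₁(L₂L₃)): (L₂L₃): 4×25 by 25×32 → 4×32, cost 4·25·32 = 3200; (L₁(L₂L₃)): 14×4 by 4×32 → 14×32, cost 14·4·32 = 1792; cumulative 4992. Total 4992.
Order ((L₁L₂)L₃): (L₁L₂): 14×4 by 4×25 → 14×25, cost 14·4·25 = 1400; ((L₁L₂)L₃): 14×25 by 25×32 → 14×32, cost 14·25·32 = 11200; cumulative 12600. Total 12600.
Minimum: 4992.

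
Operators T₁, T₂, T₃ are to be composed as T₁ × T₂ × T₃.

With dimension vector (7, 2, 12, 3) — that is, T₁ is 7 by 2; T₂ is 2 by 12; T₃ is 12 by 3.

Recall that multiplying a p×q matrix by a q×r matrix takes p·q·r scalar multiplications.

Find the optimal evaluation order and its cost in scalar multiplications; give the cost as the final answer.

114

(T₁ × (T₂ × T₃)): cost 114.
((T₁ × T₂) × T₃): cost 420.
Optimal: (T₁ × (T₂ × T₃)) with cost 114.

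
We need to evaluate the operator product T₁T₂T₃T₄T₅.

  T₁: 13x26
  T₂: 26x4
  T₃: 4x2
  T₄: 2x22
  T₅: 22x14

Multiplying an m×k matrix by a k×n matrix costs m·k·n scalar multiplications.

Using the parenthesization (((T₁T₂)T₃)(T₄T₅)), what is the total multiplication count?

(T₁T₂): 13×26 by 26×4 → 13×4, cost 13·26·4 = 1352
((T₁T₂)T₃): 13×4 by 4×2 → 13×2, cost 13·4·2 = 104; cumulative 1456
(T₄T₅): 2×22 by 22×14 → 2×14, cost 2·22·14 = 616
(((T₁T₂)T₃)(T₄T₅)): 13×2 by 2×14 → 13×14, cost 13·2·14 = 364; cumulative 2436
Total: 2436 scalar multiplications.

2436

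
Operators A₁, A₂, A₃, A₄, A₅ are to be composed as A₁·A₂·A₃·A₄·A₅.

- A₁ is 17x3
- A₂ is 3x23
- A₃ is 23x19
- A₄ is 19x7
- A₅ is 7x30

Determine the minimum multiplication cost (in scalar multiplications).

Adjacent pairs: A₁A₂ = 17·3·23 = 1173; A₂A₃ = 3·23·19 = 1311; A₃A₄ = 23·19·7 = 3059; A₄A₅ = 19·7·30 = 3990.
Length 3: A₁..A₃: k=1: 0+1311+17·3·19=2280; k=2: 1173+0+17·23·19=8602 → min 2280 | A₂..A₄: k=2: 0+3059+3·23·7=3542; k=3: 1311+0+3·19·7=1710 → min 1710 | A₃..A₅: k=3: 0+3990+23·19·30=17100; k=4: 3059+0+23·7·30=7889 → min 7889.
Length 4: A₁..A₄: k=1: 0+1710+17·3·7=2067; k=2: 1173+3059+17·23·7=6969; k=3: 2280+0+17·19·7=4541 → min 2067 | A₂..A₅: k=2: 0+7889+3·23·30=9959; k=3: 1311+3990+3·19·30=7011; k=4: 1710+0+3·7·30=2340 → min 2340.
Length 5: A₁..A₅: k=1: 0+2340+17·3·30=3870; k=2: 1173+7889+17·23·30=20792; k=3: 2280+3990+17·19·30=15960; k=4: 2067+0+17·7·30=5637 → min 3870.
Optimal order: (A₁·(((A₂·A₃)·A₄)·A₅)) with cost 3870.

3870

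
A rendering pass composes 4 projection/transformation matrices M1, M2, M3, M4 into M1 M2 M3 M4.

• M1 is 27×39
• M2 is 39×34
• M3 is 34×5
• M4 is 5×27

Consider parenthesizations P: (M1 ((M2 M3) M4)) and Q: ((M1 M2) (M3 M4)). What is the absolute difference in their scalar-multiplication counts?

24852

Order P = (M1 ((M2 M3) M4)): (M2 M3): 39×34 by 34×5 → 39×5, cost 39·34·5 = 6630; ((M2 M3) M4): 39×5 by 5×27 → 39×27, cost 39·5·27 = 5265; cumulative 11895; (M1 ((M2 M3) M4)): 27×39 by 39×27 → 27×27, cost 27·39·27 = 28431; cumulative 40326. Total 40326.
Order Q = ((M1 M2) (M3 M4)): (M1 M2): 27×39 by 39×34 → 27×34, cost 27·39·34 = 35802; (M3 M4): 34×5 by 5×27 → 34×27, cost 34·5·27 = 4590; ((M1 M2) (M3 M4)): 27×34 by 34×27 → 27×27, cost 27·34·27 = 24786; cumulative 65178. Total 65178.
Difference: |40326 − 65178| = 24852.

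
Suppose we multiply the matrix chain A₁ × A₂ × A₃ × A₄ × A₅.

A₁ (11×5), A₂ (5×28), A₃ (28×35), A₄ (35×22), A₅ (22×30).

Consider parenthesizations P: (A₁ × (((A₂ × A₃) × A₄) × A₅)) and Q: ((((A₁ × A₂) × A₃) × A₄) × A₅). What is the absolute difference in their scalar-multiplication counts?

14350

Order P = (A₁ × (((A₂ × A₃) × A₄) × A₅)): (A₂ × A₃): 5×28 by 28×35 → 5×35, cost 5·28·35 = 4900; ((A₂ × A₃) × A₄): 5×35 by 35×22 → 5×22, cost 5·35·22 = 3850; cumulative 8750; (((A₂ × A₃) × A₄) × A₅): 5×22 by 22×30 → 5×30, cost 5·22·30 = 3300; cumulative 12050; (A₁ × (((A₂ × A₃) × A₄) × A₅)): 11×5 by 5×30 → 11×30, cost 11·5·30 = 1650; cumulative 13700. Total 13700.
Order Q = ((((A₁ × A₂) × A₃) × A₄) × A₅): (A₁ × A₂): 11×5 by 5×28 → 11×28, cost 11·5·28 = 1540; ((A₁ × A₂) × A₃): 11×28 by 28×35 → 11×35, cost 11·28·35 = 10780; cumulative 12320; (((A₁ × A₂) × A₃) × A₄): 11×35 by 35×22 → 11×22, cost 11·35·22 = 8470; cumulative 20790; ((((A₁ × A₂) × A₃) × A₄) × A₅): 11×22 by 22×30 → 11×30, cost 11·22·30 = 7260; cumulative 28050. Total 28050.
Difference: |13700 − 28050| = 14350.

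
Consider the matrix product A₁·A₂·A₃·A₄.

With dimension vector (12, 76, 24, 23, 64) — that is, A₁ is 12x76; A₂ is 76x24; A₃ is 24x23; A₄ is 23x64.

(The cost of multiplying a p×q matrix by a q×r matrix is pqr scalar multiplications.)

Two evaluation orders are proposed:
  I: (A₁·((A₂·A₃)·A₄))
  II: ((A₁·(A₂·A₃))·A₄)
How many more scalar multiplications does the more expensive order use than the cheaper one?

Order I = (A₁·((A₂·A₃)·A₄)): (A₂·A₃): 76×24 by 24×23 → 76×23, cost 76·24·23 = 41952; ((A₂·A₃)·A₄): 76×23 by 23×64 → 76×64, cost 76·23·64 = 111872; cumulative 153824; (A₁·((A₂·A₃)·A₄)): 12×76 by 76×64 → 12×64, cost 12·76·64 = 58368; cumulative 212192. Total 212192.
Order II = ((A₁·(A₂·A₃))·A₄): (A₂·A₃): 76×24 by 24×23 → 76×23, cost 76·24·23 = 41952; (A₁·(A₂·A₃)): 12×76 by 76×23 → 12×23, cost 12·76·23 = 20976; cumulative 62928; ((A₁·(A₂·A₃))·A₄): 12×23 by 23×64 → 12×64, cost 12·23·64 = 17664; cumulative 80592. Total 80592.
Difference: |212192 − 80592| = 131600.

131600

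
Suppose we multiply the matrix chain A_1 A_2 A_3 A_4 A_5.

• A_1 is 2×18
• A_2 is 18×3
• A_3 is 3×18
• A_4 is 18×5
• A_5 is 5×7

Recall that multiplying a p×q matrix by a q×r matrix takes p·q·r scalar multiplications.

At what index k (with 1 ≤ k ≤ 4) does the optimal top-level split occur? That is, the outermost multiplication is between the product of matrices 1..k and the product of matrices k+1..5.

Adjacent pairs: A_1A_2 = 2·18·3 = 108; A_2A_3 = 18·3·18 = 972; A_3A_4 = 3·18·5 = 270; A_4A_5 = 18·5·7 = 630.
Length 3: A_1..A_3: k=1: 0+972+2·18·18=1620; k=2: 108+0+2·3·18=216 → min 216 | A_2..A_4: k=2: 0+270+18·3·5=540; k=3: 972+0+18·18·5=2592 → min 540 | A_3..A_5: k=3: 0+630+3·18·7=1008; k=4: 270+0+3·5·7=375 → min 375.
Length 4: A_1..A_4: k=1: 0+540+2·18·5=720; k=2: 108+270+2·3·5=408; k=3: 216+0+2·18·5=396 → min 396 | A_2..A_5: k=2: 0+375+18·3·7=753; k=3: 972+630+18·18·7=3870; k=4: 540+0+18·5·7=1170 → min 753.
Top-level splits: k=1: (A_1..A_1)·(A_2..A_5) → 0+753+2·18·7 = 1005; k=2: (A_1..A_2)·(A_3..A_5) → 108+375+2·3·7 = 525; k=3: (A_1..A_3)·(A_4..A_5) → 216+630+2·18·7 = 1098; k=4: (A_1..A_4)·(A_5..A_5) → 396+0+2·5·7 = 466.
Best split is after A_4, i.e. k = 4.

4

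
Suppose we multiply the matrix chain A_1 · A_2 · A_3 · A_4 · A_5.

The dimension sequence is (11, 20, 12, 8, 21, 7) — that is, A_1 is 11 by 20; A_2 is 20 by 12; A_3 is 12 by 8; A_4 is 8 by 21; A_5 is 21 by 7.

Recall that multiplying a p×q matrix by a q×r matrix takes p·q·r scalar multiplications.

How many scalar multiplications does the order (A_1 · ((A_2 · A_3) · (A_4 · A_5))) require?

5756

(A_2 · A_3): 20×12 by 12×8 → 20×8, cost 20·12·8 = 1920
(A_4 · A_5): 8×21 by 21×7 → 8×7, cost 8·21·7 = 1176
((A_2 · A_3) · (A_4 · A_5)): 20×8 by 8×7 → 20×7, cost 20·8·7 = 1120; cumulative 4216
(A_1 · ((A_2 · A_3) · (A_4 · A_5))): 11×20 by 20×7 → 11×7, cost 11·20·7 = 1540; cumulative 5756
Total: 5756 scalar multiplications.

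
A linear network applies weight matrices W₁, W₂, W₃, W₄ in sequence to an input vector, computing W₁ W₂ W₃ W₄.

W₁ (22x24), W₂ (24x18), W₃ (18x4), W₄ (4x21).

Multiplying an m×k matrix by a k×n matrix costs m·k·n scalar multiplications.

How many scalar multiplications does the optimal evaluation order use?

Adjacent pairs: W₁W₂ = 22·24·18 = 9504; W₂W₃ = 24·18·4 = 1728; W₃W₄ = 18·4·21 = 1512.
Length 3: W₁..W₃: k=1: 0+1728+22·24·4=3840; k=2: 9504+0+22·18·4=11088 → min 3840 | W₂..W₄: k=2: 0+1512+24·18·21=10584; k=3: 1728+0+24·4·21=3744 → min 3744.
Length 4: W₁..W₄: k=1: 0+3744+22·24·21=14832; k=2: 9504+1512+22·18·21=19332; k=3: 3840+0+22·4·21=5688 → min 5688.
Optimal order: ((W₁ (W₂ W₃)) W₄) with cost 5688.

5688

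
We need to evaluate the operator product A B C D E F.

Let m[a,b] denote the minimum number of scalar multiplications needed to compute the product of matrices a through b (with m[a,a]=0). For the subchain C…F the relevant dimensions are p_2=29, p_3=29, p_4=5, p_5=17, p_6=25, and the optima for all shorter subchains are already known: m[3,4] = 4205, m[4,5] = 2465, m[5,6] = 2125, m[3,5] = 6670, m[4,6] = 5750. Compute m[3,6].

m[3,6] = min over k∈[3,5] of m[3,k]+m[k+1,6]+p_{2}·p_k·p_{6}.
k=3: 0 + 5750 + 29·29·25 = 26775; k=4: 4205 + 2125 + 29·5·25 = 9955; k=5: 6670 + 0 + 29·17·25 = 18995.
Minimum: 9955 at k=4.

9955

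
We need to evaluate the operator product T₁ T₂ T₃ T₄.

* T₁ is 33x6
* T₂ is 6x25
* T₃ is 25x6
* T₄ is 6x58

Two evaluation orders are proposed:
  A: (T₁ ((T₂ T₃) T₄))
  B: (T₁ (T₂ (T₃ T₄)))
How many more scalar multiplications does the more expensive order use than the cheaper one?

Order A = (T₁ ((T₂ T₃) T₄)): (T₂ T₃): 6×25 by 25×6 → 6×6, cost 6·25·6 = 900; ((T₂ T₃) T₄): 6×6 by 6×58 → 6×58, cost 6·6·58 = 2088; cumulative 2988; (T₁ ((T₂ T₃) T₄)): 33×6 by 6×58 → 33×58, cost 33·6·58 = 11484; cumulative 14472. Total 14472.
Order B = (T₁ (T₂ (T₃ T₄))): (T₃ T₄): 25×6 by 6×58 → 25×58, cost 25·6·58 = 8700; (T₂ (T₃ T₄)): 6×25 by 25×58 → 6×58, cost 6·25·58 = 8700; cumulative 17400; (T₁ (T₂ (T₃ T₄))): 33×6 by 6×58 → 33×58, cost 33·6·58 = 11484; cumulative 28884. Total 28884.
Difference: |14472 − 28884| = 14412.

14412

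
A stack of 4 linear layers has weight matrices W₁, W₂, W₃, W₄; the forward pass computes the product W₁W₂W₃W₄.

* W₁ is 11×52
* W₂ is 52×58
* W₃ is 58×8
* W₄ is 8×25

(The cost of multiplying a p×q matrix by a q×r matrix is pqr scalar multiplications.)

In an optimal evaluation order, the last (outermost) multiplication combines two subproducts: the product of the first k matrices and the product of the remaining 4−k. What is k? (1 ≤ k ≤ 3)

Adjacent pairs: W₁W₂ = 11·52·58 = 33176; W₂W₃ = 52·58·8 = 24128; W₃W₄ = 58·8·25 = 11600.
Length 3: W₁..W₃: k=1: 0+24128+11·52·8=28704; k=2: 33176+0+11·58·8=38280 → min 28704 | W₂..W₄: k=2: 0+11600+52·58·25=87000; k=3: 24128+0+52·8·25=34528 → min 34528.
Top-level splits: k=1: (W₁..W₁)·(W₂..W₄) → 0+34528+11·52·25 = 48828; k=2: (W₁..W₂)·(W₃..W₄) → 33176+11600+11·58·25 = 60726; k=3: (W₁..W₃)·(W₄..W₄) → 28704+0+11·8·25 = 30904.
Best split is after W₃, i.e. k = 3.

3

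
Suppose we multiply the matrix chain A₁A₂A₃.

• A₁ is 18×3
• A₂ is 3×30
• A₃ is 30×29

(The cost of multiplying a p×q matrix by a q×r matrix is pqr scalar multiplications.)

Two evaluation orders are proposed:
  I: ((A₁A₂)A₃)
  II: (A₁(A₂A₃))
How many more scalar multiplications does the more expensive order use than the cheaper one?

Order I = ((A₁A₂)A₃): (A₁A₂): 18×3 by 3×30 → 18×30, cost 18·3·30 = 1620; ((A₁A₂)A₃): 18×30 by 30×29 → 18×29, cost 18·30·29 = 15660; cumulative 17280. Total 17280.
Order II = (A₁(A₂A₃)): (A₂A₃): 3×30 by 30×29 → 3×29, cost 3·30·29 = 2610; (A₁(A₂A₃)): 18×3 by 3×29 → 18×29, cost 18·3·29 = 1566; cumulative 4176. Total 4176.
Difference: |17280 − 4176| = 13104.

13104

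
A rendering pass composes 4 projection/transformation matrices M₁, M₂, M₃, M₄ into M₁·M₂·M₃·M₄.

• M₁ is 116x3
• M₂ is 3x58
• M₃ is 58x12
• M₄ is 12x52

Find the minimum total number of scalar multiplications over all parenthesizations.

22056

Adjacent pairs: M₁M₂ = 116·3·58 = 20184; M₂M₃ = 3·58·12 = 2088; M₃M₄ = 58·12·52 = 36192.
Length 3: M₁..M₃: k=1: 0+2088+116·3·12=6264; k=2: 20184+0+116·58·12=100920 → min 6264 | M₂..M₄: k=2: 0+36192+3·58·52=45240; k=3: 2088+0+3·12·52=3960 → min 3960.
Length 4: M₁..M₄: k=1: 0+3960+116·3·52=22056; k=2: 20184+36192+116·58·52=406232; k=3: 6264+0+116·12·52=78648 → min 22056.
Optimal order: (M₁·((M₂·M₃)·M₄)) with cost 22056.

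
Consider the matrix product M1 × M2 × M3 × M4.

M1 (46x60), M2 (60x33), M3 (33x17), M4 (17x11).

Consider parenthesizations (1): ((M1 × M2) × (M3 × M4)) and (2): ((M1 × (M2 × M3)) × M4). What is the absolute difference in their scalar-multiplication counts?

Order (1) = ((M1 × M2) × (M3 × M4)): (M1 × M2): 46×60 by 60×33 → 46×33, cost 46·60·33 = 91080; (M3 × M4): 33×17 by 17×11 → 33×11, cost 33·17·11 = 6171; ((M1 × M2) × (M3 × M4)): 46×33 by 33×11 → 46×11, cost 46·33·11 = 16698; cumulative 113949. Total 113949.
Order (2) = ((M1 × (M2 × M3)) × M4): (M2 × M3): 60×33 by 33×17 → 60×17, cost 60·33·17 = 33660; (M1 × (M2 × M3)): 46×60 by 60×17 → 46×17, cost 46·60·17 = 46920; cumulative 80580; ((M1 × (M2 × M3)) × M4): 46×17 by 17×11 → 46×11, cost 46·17·11 = 8602; cumulative 89182. Total 89182.
Difference: |113949 − 89182| = 24767.

24767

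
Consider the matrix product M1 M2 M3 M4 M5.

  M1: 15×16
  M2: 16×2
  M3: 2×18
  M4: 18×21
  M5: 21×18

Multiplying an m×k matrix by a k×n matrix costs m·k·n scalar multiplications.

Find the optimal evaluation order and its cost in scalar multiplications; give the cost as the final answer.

Adjacent pairs: M1M2 = 15·16·2 = 480; M2M3 = 16·2·18 = 576; M3M4 = 2·18·21 = 756; M4M5 = 18·21·18 = 6804.
Length 3: M1..M3: k=1: 0+576+15·16·18=4896; k=2: 480+0+15·2·18=1020 → min 1020 | M2..M4: k=2: 0+756+16·2·21=1428; k=3: 576+0+16·18·21=6624 → min 1428 | M3..M5: k=3: 0+6804+2·18·18=7452; k=4: 756+0+2·21·18=1512 → min 1512.
Length 4: M1..M4: k=1: 0+1428+15·16·21=6468; k=2: 480+756+15·2·21=1866; k=3: 1020+0+15·18·21=6690 → min 1866 | M2..M5: k=2: 0+1512+16·2·18=2088; k=3: 576+6804+16·18·18=12564; k=4: 1428+0+16·21·18=7476 → min 2088.
Length 5: M1..M5: k=1: 0+2088+15·16·18=6408; k=2: 480+1512+15·2·18=2532; k=3: 1020+6804+15·18·18=12684; k=4: 1866+0+15·21·18=7536 → min 2532.
Optimal parenthesization: ((M1 M2) ((M3 M4) M5)) with cost 2532.

2532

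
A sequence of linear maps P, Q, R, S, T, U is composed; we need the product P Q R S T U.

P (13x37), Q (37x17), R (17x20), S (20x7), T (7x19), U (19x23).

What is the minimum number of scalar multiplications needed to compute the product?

15302

Adjacent pairs: PQ = 13·37·17 = 8177; QR = 37·17·20 = 12580; RS = 17·20·7 = 2380; ST = 20·7·19 = 2660; TU = 7·19·23 = 3059.
Length 3: P..R: k=1: 0+12580+13·37·20=22200; k=2: 8177+0+13·17·20=12597 → min 12597 | Q..S: k=2: 0+2380+37·17·7=6783; k=3: 12580+0+37·20·7=17760 → min 6783 | R..T: k=3: 0+2660+17·20·19=9120; k=4: 2380+0+17·7·19=4641 → min 4641 | S..U: k=4: 0+3059+20·7·23=6279; k=5: 2660+0+20·19·23=11400 → min 6279.
Length 4: P..S: k=1: 0+6783+13·37·7=10150; k=2: 8177+2380+13·17·7=12104; k=3: 12597+0+13·20·7=14417 → min 10150 | Q..T: k=2: 0+4641+37·17·19=16592; k=3: 12580+2660+37·20·19=29300; k=4: 6783+0+37·7·19=11704 → min 11704 | R..U: k=3: 0+6279+17·20·23=14099; k=4: 2380+3059+17·7·23=8176; k=5: 4641+0+17·19·23=12070 → min 8176.
Length 5: P..T: k=1: 0+11704+13·37·19=20843; k=2: 8177+4641+13·17·19=17017; k=3: 12597+2660+13·20·19=20197; k=4: 10150+0+13·7·19=11879 → min 11879 | Q..U: k=2: 0+8176+37·17·23=22643; k=3: 12580+6279+37·20·23=35879; k=4: 6783+3059+37·7·23=15799; k=5: 11704+0+37·19·23=27873 → min 15799.
Length 6: P..U: k=1: 0+15799+13·37·23=26862; k=2: 8177+8176+13·17·23=21436; k=3: 12597+6279+13·20·23=24856; k=4: 10150+3059+13·7·23=15302; k=5: 11879+0+13·19·23=17560 → min 15302.
Optimal order: ((P (Q (R S))) (T U)) with cost 15302.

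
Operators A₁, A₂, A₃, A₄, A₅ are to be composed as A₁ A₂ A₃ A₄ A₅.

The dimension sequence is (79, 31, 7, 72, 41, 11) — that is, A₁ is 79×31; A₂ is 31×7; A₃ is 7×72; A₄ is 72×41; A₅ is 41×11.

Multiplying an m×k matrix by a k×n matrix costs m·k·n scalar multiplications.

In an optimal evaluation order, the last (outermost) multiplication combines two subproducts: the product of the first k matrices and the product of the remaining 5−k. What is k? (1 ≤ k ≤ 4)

2

Adjacent pairs: A₁A₂ = 79·31·7 = 17143; A₂A₃ = 31·7·72 = 15624; A₃A₄ = 7·72·41 = 20664; A₄A₅ = 72·41·11 = 32472.
Length 3: A₁..A₃: k=1: 0+15624+79·31·72=191952; k=2: 17143+0+79·7·72=56959 → min 56959 | A₂..A₄: k=2: 0+20664+31·7·41=29561; k=3: 15624+0+31·72·41=107136 → min 29561 | A₃..A₅: k=3: 0+32472+7·72·11=38016; k=4: 20664+0+7·41·11=23821 → min 23821.
Length 4: A₁..A₄: k=1: 0+29561+79·31·41=129970; k=2: 17143+20664+79·7·41=60480; k=3: 56959+0+79·72·41=290167 → min 60480 | A₂..A₅: k=2: 0+23821+31·7·11=26208; k=3: 15624+32472+31·72·11=72648; k=4: 29561+0+31·41·11=43542 → min 26208.
Top-level splits: k=1: (A₁..A₁)·(A₂..A₅) → 0+26208+79·31·11 = 53147; k=2: (A₁..A₂)·(A₃..A₅) → 17143+23821+79·7·11 = 47047; k=3: (A₁..A₃)·(A₄..A₅) → 56959+32472+79·72·11 = 151999; k=4: (A₁..A₄)·(A₅..A₅) → 60480+0+79·41·11 = 96109.
Best split is after A₂, i.e. k = 2.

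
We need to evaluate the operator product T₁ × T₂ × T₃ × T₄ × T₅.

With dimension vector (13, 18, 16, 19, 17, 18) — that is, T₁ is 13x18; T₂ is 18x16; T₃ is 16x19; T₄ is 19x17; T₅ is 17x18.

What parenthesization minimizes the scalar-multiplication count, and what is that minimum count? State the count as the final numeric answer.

Adjacent pairs: T₁T₂ = 13·18·16 = 3744; T₂T₃ = 18·16·19 = 5472; T₃T₄ = 16·19·17 = 5168; T₄T₅ = 19·17·18 = 5814.
Length 3: T₁..T₃: k=1: 0+5472+13·18·19=9918; k=2: 3744+0+13·16·19=7696 → min 7696 | T₂..T₄: k=2: 0+5168+18·16·17=10064; k=3: 5472+0+18·19·17=11286 → min 10064 | T₃..T₅: k=3: 0+5814+16·19·18=11286; k=4: 5168+0+16·17·18=10064 → min 10064.
Length 4: T₁..T₄: k=1: 0+10064+13·18·17=14042; k=2: 3744+5168+13·16·17=12448; k=3: 7696+0+13·19·17=11895 → min 11895 | T₂..T₅: k=2: 0+10064+18·16·18=15248; k=3: 5472+5814+18·19·18=17442; k=4: 10064+0+18·17·18=15572 → min 15248.
Length 5: T₁..T₅: k=1: 0+15248+13·18·18=19460; k=2: 3744+10064+13·16·18=17552; k=3: 7696+5814+13·19·18=17956; k=4: 11895+0+13·17·18=15873 → min 15873.
Optimal parenthesization: ((((T₁ × T₂) × T₃) × T₄) × T₅) with cost 15873.

15873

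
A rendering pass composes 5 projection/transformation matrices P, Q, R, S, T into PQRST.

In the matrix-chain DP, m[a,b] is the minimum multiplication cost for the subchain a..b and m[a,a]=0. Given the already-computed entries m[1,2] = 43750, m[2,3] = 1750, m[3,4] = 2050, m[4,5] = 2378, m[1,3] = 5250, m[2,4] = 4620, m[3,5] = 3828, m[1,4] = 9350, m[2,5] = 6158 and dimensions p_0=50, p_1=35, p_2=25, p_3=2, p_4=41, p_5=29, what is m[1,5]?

m[1,5] = min over k∈[1,4] of m[1,k]+m[k+1,5]+p_{0}·p_k·p_{5}.
k=1: 0 + 6158 + 50·35·29 = 56908; k=2: 43750 + 3828 + 50·25·29 = 83828; k=3: 5250 + 2378 + 50·2·29 = 10528; k=4: 9350 + 0 + 50·41·29 = 68800.
Minimum: 10528 at k=3.

10528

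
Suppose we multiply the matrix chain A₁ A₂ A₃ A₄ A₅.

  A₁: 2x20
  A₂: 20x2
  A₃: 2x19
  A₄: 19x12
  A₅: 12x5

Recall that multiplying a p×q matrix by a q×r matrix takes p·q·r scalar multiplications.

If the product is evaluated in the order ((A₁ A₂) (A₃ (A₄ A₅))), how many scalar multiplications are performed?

1430

(A₁ A₂): 2×20 by 20×2 → 2×2, cost 2·20·2 = 80
(A₄ A₅): 19×12 by 12×5 → 19×5, cost 19·12·5 = 1140
(A₃ (A₄ A₅)): 2×19 by 19×5 → 2×5, cost 2·19·5 = 190; cumulative 1330
((A₁ A₂) (A₃ (A₄ A₅))): 2×2 by 2×5 → 2×5, cost 2·2·5 = 20; cumulative 1430
Total: 1430 scalar multiplications.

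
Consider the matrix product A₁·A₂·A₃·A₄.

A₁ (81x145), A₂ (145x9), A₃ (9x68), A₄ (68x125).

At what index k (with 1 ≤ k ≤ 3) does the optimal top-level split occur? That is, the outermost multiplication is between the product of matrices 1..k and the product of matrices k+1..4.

Adjacent pairs: A₁A₂ = 81·145·9 = 105705; A₂A₃ = 145·9·68 = 88740; A₃A₄ = 9·68·125 = 76500.
Length 3: A₁..A₃: k=1: 0+88740+81·145·68=887400; k=2: 105705+0+81·9·68=155277 → min 155277 | A₂..A₄: k=2: 0+76500+145·9·125=239625; k=3: 88740+0+145·68·125=1321240 → min 239625.
Top-level splits: k=1: (A₁..A₁)·(A₂..A₄) → 0+239625+81·145·125 = 1707750; k=2: (A₁..A₂)·(A₃..A₄) → 105705+76500+81·9·125 = 273330; k=3: (A₁..A₃)·(A₄..A₄) → 155277+0+81·68·125 = 843777.
Best split is after A₂, i.e. k = 2.

2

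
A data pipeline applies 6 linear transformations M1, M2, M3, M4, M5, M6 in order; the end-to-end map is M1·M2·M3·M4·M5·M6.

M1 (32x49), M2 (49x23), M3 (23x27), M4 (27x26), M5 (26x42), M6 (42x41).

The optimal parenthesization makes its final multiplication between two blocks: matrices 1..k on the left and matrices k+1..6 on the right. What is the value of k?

2

Adjacent pairs: M1M2 = 32·49·23 = 36064; M2M3 = 49·23·27 = 30429; M3M4 = 23·27·26 = 16146; M4M5 = 27·26·42 = 29484; M5M6 = 26·42·41 = 44772.
Length 3: M1..M3: k=1: 0+30429+32·49·27=72765; k=2: 36064+0+32·23·27=55936 → min 55936 | M2..M4: k=2: 0+16146+49·23·26=45448; k=3: 30429+0+49·27·26=64827 → min 45448 | M3..M5: k=3: 0+29484+23·27·42=55566; k=4: 16146+0+23·26·42=41262 → min 41262 | M4..M6: k=4: 0+44772+27·26·41=73554; k=5: 29484+0+27·42·41=75978 → min 73554.
Length 4: M1..M4: k=1: 0+45448+32·49·26=86216; k=2: 36064+16146+32·23·26=71346; k=3: 55936+0+32·27·26=78400 → min 71346 | M2..M5: k=2: 0+41262+49·23·42=88596; k=3: 30429+29484+49·27·42=115479; k=4: 45448+0+49·26·42=98956 → min 88596 | M3..M6: k=3: 0+73554+23·27·41=99015; k=4: 16146+44772+23·26·41=85436; k=5: 41262+0+23·42·41=80868 → min 80868.
Length 5: M1..M5: k=1: 0+88596+32·49·42=154452; k=2: 36064+41262+32·23·42=108238; k=3: 55936+29484+32·27·42=121708; k=4: 71346+0+32·26·42=106290 → min 106290 | M2..M6: k=2: 0+80868+49·23·41=127075; k=3: 30429+73554+49·27·41=158226; k=4: 45448+44772+49·26·41=142454; k=5: 88596+0+49·42·41=172974 → min 127075.
Top-level splits: k=1: (M1..M1)·(M2..M6) → 0+127075+32·49·41 = 191363; k=2: (M1..M2)·(M3..M6) → 36064+80868+32·23·41 = 147108; k=3: (M1..M3)·(M4..M6) → 55936+73554+32·27·41 = 164914; k=4: (M1..M4)·(M5..M6) → 71346+44772+32·26·41 = 150230; k=5: (M1..M5)·(M6..M6) → 106290+0+32·42·41 = 161394.
Best split is after M2, i.e. k = 2.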